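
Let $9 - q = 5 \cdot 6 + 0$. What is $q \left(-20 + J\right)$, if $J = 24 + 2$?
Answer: $-126$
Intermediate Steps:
$q = -21$ ($q = 9 - \left(5 \cdot 6 + 0\right) = 9 - \left(30 + 0\right) = 9 - 30 = -21$)
$J = 26$
$q \left(-20 + J\right) = - 21 \left(-20 + 26\right) = \left(-21\right) 6 = -126$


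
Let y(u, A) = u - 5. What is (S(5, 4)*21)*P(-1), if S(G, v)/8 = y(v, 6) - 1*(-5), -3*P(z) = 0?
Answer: 0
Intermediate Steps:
P(z) = 0 (P(z) = -⅓*0 = 0)
y(u, A) = -5 + u
S(G, v) = 8*v (S(G, v) = 8*((-5 + v) - 1*(-5)) = 8*((-5 + v) + 5) = 8*v)
(S(5, 4)*21)*P(-1) = ((8*4)*21)*0 = (32*21)*0 = 672*0 = 0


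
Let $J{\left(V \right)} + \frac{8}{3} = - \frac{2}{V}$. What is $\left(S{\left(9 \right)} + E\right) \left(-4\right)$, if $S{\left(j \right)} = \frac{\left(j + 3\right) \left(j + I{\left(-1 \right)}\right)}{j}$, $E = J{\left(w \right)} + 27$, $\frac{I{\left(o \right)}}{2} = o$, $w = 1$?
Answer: $- \frac{380}{3} \approx -126.67$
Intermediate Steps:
$I{\left(o \right)} = 2 o$
$J{\left(V \right)} = - \frac{8}{3} - \frac{2}{V}$
$E = \frac{67}{3}$ ($E = \left(- \frac{8}{3} - \frac{2}{1}\right) + 27 = \left(- \frac{8}{3} - 2\right) + 27 = - \frac{14}{3} + 27 = \frac{67}{3} \approx 22.333$)
$S{\left(j \right)} = \frac{\left(-2 + j\right) \left(3 + j\right)}{j}$ ($S{\left(j \right)} = \frac{\left(j + 3\right) \left(j + 2 \left(-1\right)\right)}{j} = \frac{\left(3 + j\right) \left(j - 2\right)}{j} = \frac{\left(3 + j\right) \left(-2 + j\right)}{j} = \frac{\left(-2 + j\right) \left(3 + j\right)}{j}$)
$\left(S{\left(9 \right)} + E\right) \left(-4\right) = \left(\left(1 + 9 - \frac{6}{9}\right) + \frac{67}{3}\right) \left(-4\right) = \left(\left(1 + 9 - \frac{2}{3}\right) + \frac{67}{3}\right) \left(-4\right) = \left(\frac{28}{3} + \frac{67}{3}\right) \left(-4\right) = \frac{95}{3} \left(-4\right) = - \frac{380}{3}$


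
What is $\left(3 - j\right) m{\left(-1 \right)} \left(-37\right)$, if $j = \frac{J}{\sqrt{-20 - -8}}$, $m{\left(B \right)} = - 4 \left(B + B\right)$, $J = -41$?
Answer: $-888 + \frac{6068 i \sqrt{3}}{3} \approx -888.0 + 3503.4 i$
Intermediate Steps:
$m{\left(B \right)} = - 8 B$ ($m{\left(B \right)} = - 4 \cdot 2 B = - 8 B$)
$j = \frac{41 i \sqrt{3}}{6}$ ($j = - \frac{41}{\sqrt{-20 - -8}} = - \frac{41}{\sqrt{-20 + 8}} = - \frac{41}{\sqrt{-12}} = - \frac{41}{2 i \sqrt{3}} = - 41 \left(- \frac{i \sqrt{3}}{6}\right) = \frac{41 i \sqrt{3}}{6} \approx 11.836 i$)
$\left(3 - j\right) m{\left(-1 \right)} \left(-37\right) = \left(3 - \frac{41 i \sqrt{3}}{6}\right) \left(\left(-8\right) \left(-1\right)\right) \left(-37\right) = \left(3 - \frac{41 i \sqrt{3}}{6}\right) 8 \left(-37\right) = \left(24 - \frac{164 i \sqrt{3}}{3}\right) \left(-37\right) = -888 + \frac{6068 i \sqrt{3}}{3}$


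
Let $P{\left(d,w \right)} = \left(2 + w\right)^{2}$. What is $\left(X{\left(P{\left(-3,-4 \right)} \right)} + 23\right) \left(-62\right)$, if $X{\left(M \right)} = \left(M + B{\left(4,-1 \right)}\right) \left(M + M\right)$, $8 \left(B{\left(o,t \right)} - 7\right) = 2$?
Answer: $-7006$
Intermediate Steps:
$B{\left(o,t \right)} = \frac{29}{4}$ ($B{\left(o,t \right)} = 7 + \frac{1}{8} \cdot 2 = 7 + \frac{1}{4} = \frac{29}{4}$)
$X{\left(M \right)} = 2 M \left(\frac{29}{4} + M\right)$ ($X{\left(M \right)} = \left(M + \frac{29}{4}\right) \left(M + M\right) = \left(\frac{29}{4} + M\right) 2 M = 2 M \left(\frac{29}{4} + M\right)$)
$\left(X{\left(P{\left(-3,-4 \right)} \right)} + 23\right) \left(-62\right) = \left(\frac{\left(2 - 4\right)^{2} \left(29 + 4 \left(2 - 4\right)^{2}\right)}{2} + 23\right) \left(-62\right) = \left(\frac{\left(-2\right)^{2} \left(29 + 4 \left(-2\right)^{2}\right)}{2} + 23\right) \left(-62\right) = \left(\frac{1}{2} \cdot 4 \left(29 + 4 \cdot 4\right) + 23\right) \left(-62\right) = \left(\frac{1}{2} \cdot 4 \left(29 + 16\right) + 23\right) \left(-62\right) = \left(\frac{1}{2} \cdot 4 \cdot 45 + 23\right) \left(-62\right) = \left(90 + 23\right) \left(-62\right) = 113 \left(-62\right) = -7006$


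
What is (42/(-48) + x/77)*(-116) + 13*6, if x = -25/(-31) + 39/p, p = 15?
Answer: 378379/2170 ≈ 174.37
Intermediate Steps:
x = 528/155 (x = -25/(-31) + 39/15 = -25*(-1/31) + 39*(1/15) = 25/31 + 13/5 = 528/155 ≈ 3.4065)
(42/(-48) + x/77)*(-116) + 13*6 = (42/(-48) + (528/155)/77)*(-116) + 13*6 = (42*(-1/48) + (528/155)*(1/77))*(-116) + 78 = (-7/8 + 48/1085)*(-116) + 78 = -7211/8680*(-116) + 78 = 209119/2170 + 78 = 378379/2170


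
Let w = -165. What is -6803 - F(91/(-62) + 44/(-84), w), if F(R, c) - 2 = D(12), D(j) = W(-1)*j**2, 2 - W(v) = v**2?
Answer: -6949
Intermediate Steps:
W(v) = 2 - v**2
D(j) = j**2 (D(j) = (2 - 1*(-1)**2)*j**2 = (2 - 1*1)*j**2 = (2 - 1)*j**2 = 1*j**2 = j**2)
F(R, c) = 146 (F(R, c) = 2 + 12**2 = 2 + 144 = 146)
-6803 - F(91/(-62) + 44/(-84), w) = -6803 - 1*146 = -6803 - 146 = -6949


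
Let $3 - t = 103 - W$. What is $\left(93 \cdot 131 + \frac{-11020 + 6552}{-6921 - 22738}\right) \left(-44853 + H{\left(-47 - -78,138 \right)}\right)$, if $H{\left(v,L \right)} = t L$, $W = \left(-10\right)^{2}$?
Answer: $- \frac{16207185935445}{29659} \approx -5.4645 \cdot 10^{8}$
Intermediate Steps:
$W = 100$
$t = 0$ ($t = 3 - \left(103 - 100\right) = 3 - 3 = 0$)
$H{\left(v,L \right)} = 0$ ($H{\left(v,L \right)} = 0 L = 0$)
$\left(93 \cdot 131 + \frac{-11020 + 6552}{-6921 - 22738}\right) \left(-44853 + H{\left(-47 - -78,138 \right)}\right) = \left(93 \cdot 131 + \frac{-11020 + 6552}{-6921 - 22738}\right) \left(-44853 + 0\right) = \left(12183 - \frac{4468}{-29659}\right) \left(-44853\right) = \left(12183 - - \frac{4468}{29659}\right) \left(-44853\right) = \left(12183 + \frac{4468}{29659}\right) \left(-44853\right) = \frac{361340065}{29659} \left(-44853\right) = - \frac{16207185935445}{29659}$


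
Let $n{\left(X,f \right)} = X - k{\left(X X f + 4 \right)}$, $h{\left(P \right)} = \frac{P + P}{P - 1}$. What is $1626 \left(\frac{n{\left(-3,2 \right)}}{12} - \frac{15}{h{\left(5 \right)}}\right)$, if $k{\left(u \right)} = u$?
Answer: $- \frac{26287}{2} \approx -13144.0$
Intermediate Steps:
$h{\left(P \right)} = \frac{2 P}{-1 + P}$
$n{\left(X,f \right)} = -4 + X - f X^{2}$ ($n{\left(X,f \right)} = X - \left(X X f + 4\right) = X - \left(X^{2} f + 4\right) = X - \left(f X^{2} + 4\right) = X - \left(4 + f X^{2}\right) = -4 + X - f X^{2}$)
$1626 \left(\frac{n{\left(-3,2 \right)}}{12} - \frac{15}{h{\left(5 \right)}}\right) = 1626 \left(\frac{-4 - 3 - 2 \left(-3\right)^{2}}{12} - \frac{15}{2 \cdot 5 \frac{1}{-1 + 5}}\right) = 1626 \left(\left(-4 - 3 - 2 \cdot 9\right) \frac{1}{12} - \frac{15}{2 \cdot 5 \cdot \frac{1}{4}}\right) = 1626 \left(\left(-4 - 3 - 18\right) \frac{1}{12} - \frac{15}{2 \cdot 5 \cdot \frac{1}{4}}\right) = 1626 \left(\left(-25\right) \frac{1}{12} - \frac{15}{\frac{5}{2}}\right) = 1626 \left(- \frac{25}{12} - 6\right) = 1626 \left(- \frac{97}{12}\right) = - \frac{26287}{2}$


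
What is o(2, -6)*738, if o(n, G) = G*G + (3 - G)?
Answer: 33210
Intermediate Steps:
o(n, G) = 3 + G² - G (o(n, G) = G² + (3 - G) = 3 + G² - G)
o(2, -6)*738 = (3 + (-6)² - 1*(-6))*738 = (3 + 36 + 6)*738 = 45*738 = 33210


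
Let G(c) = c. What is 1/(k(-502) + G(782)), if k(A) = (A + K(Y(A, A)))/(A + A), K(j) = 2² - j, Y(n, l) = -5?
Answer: 1004/785621 ≈ 0.0012780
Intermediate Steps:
K(j) = 4 - j
k(A) = (9 + A)/(2*A) (k(A) = (A + (4 - 1*(-5)))/(A + A) = (A + (4 + 5))/((2*A)) = (A + 9)*(1/(2*A)) = (9 + A)*(1/(2*A)) = (9 + A)/(2*A))
1/(k(-502) + G(782)) = 1/((½)*(9 - 502)/(-502) + 782) = 1/((½)*(-1/502)*(-493) + 782) = 1/(493/1004 + 782) = 1/(785621/1004) = 1004/785621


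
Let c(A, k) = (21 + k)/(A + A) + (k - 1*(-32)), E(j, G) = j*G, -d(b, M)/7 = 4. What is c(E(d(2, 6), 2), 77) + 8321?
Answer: 67433/8 ≈ 8429.1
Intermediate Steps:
d(b, M) = -28 (d(b, M) = -7*4 = -28)
E(j, G) = G*j
c(A, k) = 32 + k + (21 + k)/(2*A) (c(A, k) = (21 + k)/((2*A)) + (k + 32) = (21 + k)*(1/(2*A)) + (32 + k) = (21 + k)/(2*A) + (32 + k) = 32 + k + (21 + k)/(2*A))
c(E(d(2, 6), 2), 77) + 8321 = (21 + 77 + 2*(2*(-28))*(32 + 77))/(2*((2*(-28)))) + 8321 = (1/2)*(21 + 77 + 2*(-56)*109)/(-56) + 8321 = (1/2)*(-1/56)*(21 + 77 - 12208) + 8321 = (1/2)*(-1/56)*(-12110) + 8321 = 865/8 + 8321 = 67433/8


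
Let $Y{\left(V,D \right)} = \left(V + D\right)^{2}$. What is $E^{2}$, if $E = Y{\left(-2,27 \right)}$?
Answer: $390625$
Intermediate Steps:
$Y{\left(V,D \right)} = \left(D + V\right)^{2}$
$E = 625$ ($E = \left(27 - 2\right)^{2} = 25^{2} = 625$)
$E^{2} = 625^{2} = 390625$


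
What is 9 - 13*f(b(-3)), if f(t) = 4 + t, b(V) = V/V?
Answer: -56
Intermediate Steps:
b(V) = 1
9 - 13*f(b(-3)) = 9 - 13*(4 + 1) = 9 - 13*5 = 9 - 65 = -56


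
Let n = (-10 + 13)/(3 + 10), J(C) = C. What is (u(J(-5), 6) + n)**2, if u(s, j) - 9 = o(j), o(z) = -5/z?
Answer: 429025/6084 ≈ 70.517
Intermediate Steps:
u(s, j) = 9 - 5/j
n = 3/13 ≈ 0.23077
(u(J(-5), 6) + n)**2 = ((9 - 5/6) + 3/13)**2 = (49/6 + 3/13)**2 = (655/78)**2 = 429025/6084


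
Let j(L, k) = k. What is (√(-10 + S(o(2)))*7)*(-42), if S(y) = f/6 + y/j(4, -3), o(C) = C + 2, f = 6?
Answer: -98*I*√93 ≈ -945.08*I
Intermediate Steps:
o(C) = 2 + C
S(y) = 1 - y/3 (S(y) = 6/6 + y/(-3) = 6*(⅙) + y*(-⅓) = 1 - y/3)
(√(-10 + S(o(2)))*7)*(-42) = (√(-10 + (1 - (2 + 2)/3))*7)*(-42) = (√(-10 + (1 - ⅓*4))*7)*(-42) = (√(-10 + (1 - 4/3))*7)*(-42) = (√(-10 - ⅓)*7)*(-42) = (√(-31/3)*7)*(-42) = ((I*√93/3)*7)*(-42) = (7*I*√93/3)*(-42) = -98*I*√93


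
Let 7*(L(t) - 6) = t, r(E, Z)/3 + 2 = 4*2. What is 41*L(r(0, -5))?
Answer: 2460/7 ≈ 351.43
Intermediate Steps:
r(E, Z) = 18 (r(E, Z) = -6 + 3*(4*2) = -6 + 3*8 = -6 + 24 = 18)
L(t) = 6 + t/7
41*L(r(0, -5)) = 41*(6 + (⅐)*18) = 41*(6 + 18/7) = 41*(60/7) = 2460/7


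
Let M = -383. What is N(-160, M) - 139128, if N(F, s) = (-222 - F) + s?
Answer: -139573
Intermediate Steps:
N(F, s) = -222 + s - F
N(-160, M) - 139128 = (-222 - 383 - 1*(-160)) - 139128 = (-222 - 383 + 160) - 139128 = -445 - 139128 = -139573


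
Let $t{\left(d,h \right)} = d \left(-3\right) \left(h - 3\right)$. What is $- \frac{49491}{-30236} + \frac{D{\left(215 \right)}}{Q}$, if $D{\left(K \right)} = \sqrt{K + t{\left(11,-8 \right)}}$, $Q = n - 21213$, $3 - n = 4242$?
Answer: $\frac{49491}{30236} - \frac{17 \sqrt{2}}{25452} \approx 1.6359$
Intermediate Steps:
$n = -4239$ ($n = 3 - 4242 = -4239$)
$t{\left(d,h \right)} = - 3 d \left(-3 + h\right)$
$Q = -25452$ ($Q = -4239 - 21213 = -25452$)
$D{\left(K \right)} = \sqrt{363 + K}$ ($D{\left(K \right)} = \sqrt{K + 3 \cdot 11 \left(3 - -8\right)} = \sqrt{K + 3 \cdot 11 \left(3 + 8\right)} = \sqrt{K + 3 \cdot 11 \cdot 11} = \sqrt{K + 363} = \sqrt{363 + K}$)
$- \frac{49491}{-30236} + \frac{D{\left(215 \right)}}{Q} = - \frac{49491}{-30236} + \frac{\sqrt{363 + 215}}{-25452} = \left(-49491\right) \left(- \frac{1}{30236}\right) + \sqrt{578} \left(- \frac{1}{25452}\right) = \frac{49491}{30236} + 17 \sqrt{2} \left(- \frac{1}{25452}\right) = \frac{49491}{30236} - \frac{17 \sqrt{2}}{25452}$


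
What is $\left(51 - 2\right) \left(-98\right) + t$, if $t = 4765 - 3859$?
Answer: $-3896$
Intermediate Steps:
$t = 906$ ($t = 4765 - 3859 = 906$)
$\left(51 - 2\right) \left(-98\right) + t = \left(51 - 2\right) \left(-98\right) + 906 = 49 \left(-98\right) + 906 = -4802 + 906 = -3896$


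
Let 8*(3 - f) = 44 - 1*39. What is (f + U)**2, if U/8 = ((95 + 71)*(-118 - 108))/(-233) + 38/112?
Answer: 284717465786329/170250304 ≈ 1.6723e+6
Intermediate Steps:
f = 19/8 (f = 3 - (44 - 1*39)/8 = 3 - (44 - 39)/8 = 3 - 1/8*5 = 3 - 5/8 = 19/8 ≈ 2.3750)
U = 2105323/1631 (U = 8*(((95 + 71)*(-118 - 108))/(-233) + 38/112) = 8*((166*(-226))*(-1/233) + 38*(1/112)) = 8*(-37516*(-1/233) + 19/56) = 8*(37516/233 + 19/56) = 8*(2105323/13048) = 2105323/1631 ≈ 1290.8)
(f + U)**2 = (19/8 + 2105323/1631)**2 = (16873573/13048)**2 = 284717465786329/170250304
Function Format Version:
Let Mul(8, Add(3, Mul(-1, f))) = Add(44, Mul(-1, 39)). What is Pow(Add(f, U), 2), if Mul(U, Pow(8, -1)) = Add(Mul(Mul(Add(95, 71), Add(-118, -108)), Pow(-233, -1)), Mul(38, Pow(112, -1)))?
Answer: Rational(284717465786329, 170250304) ≈ 1.6723e+6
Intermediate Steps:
f = Rational(19, 8) (f = Add(3, Mul(Rational(-1, 8), Add(44, Mul(-1, 39)))) = Add(3, Mul(Rational(-1, 8), Add(44, -39))) = Add(3, Mul(Rational(-1, 8), 5)) = Add(3, Rational(-5, 8)) = Rational(19, 8) ≈ 2.3750)
U = Rational(2105323, 1631) (U = Mul(8, Add(Mul(Mul(Add(95, 71), Add(-118, -108)), Pow(-233, -1)), Mul(38, Pow(112, -1)))) = Mul(8, Add(Mul(Mul(166, -226), Rational(-1, 233)), Mul(38, Rational(1, 112)))) = Mul(8, Add(Mul(-37516, Rational(-1, 233)), Rational(19, 56))) = Mul(8, Add(Rational(37516, 233), Rational(19, 56))) = Mul(8, Rational(2105323, 13048)) = Rational(2105323, 1631) ≈ 1290.8)
Pow(Add(f, U), 2) = Pow(Add(Rational(19, 8), Rational(2105323, 1631)), 2) = Pow(Rational(16873573, 13048), 2) = Rational(284717465786329, 170250304)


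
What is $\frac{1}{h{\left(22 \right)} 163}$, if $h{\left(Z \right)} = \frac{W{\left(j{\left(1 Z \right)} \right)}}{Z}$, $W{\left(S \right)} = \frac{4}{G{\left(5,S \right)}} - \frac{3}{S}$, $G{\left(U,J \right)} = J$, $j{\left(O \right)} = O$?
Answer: $\frac{484}{163} \approx 2.9693$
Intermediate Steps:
$W{\left(S \right)} = \frac{1}{S}$ ($W{\left(S \right)} = \frac{4}{S} - \frac{3}{S} = \frac{1}{S}$)
$h{\left(Z \right)} = \frac{1}{Z^{2}}$ ($h{\left(Z \right)} = \frac{1}{1 Z Z} = \frac{1}{Z Z} = \frac{1}{Z^{2}}$)
$\frac{1}{h{\left(22 \right)} 163} = \frac{1}{\frac{1}{484} \cdot 163} = \frac{1}{\frac{163}{484}} = \frac{484}{163}$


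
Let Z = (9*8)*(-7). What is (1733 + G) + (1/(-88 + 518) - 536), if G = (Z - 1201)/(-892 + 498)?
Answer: 50882321/42355 ≈ 1201.3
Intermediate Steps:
Z = -504 (Z = 72*(-7) = -504)
G = 1705/394 (G = (-504 - 1201)/(-892 + 498) = -1705/(-394) = -1705*(-1/394) = 1705/394 ≈ 4.3274)
(1733 + G) + (1/(-88 + 518) - 536) = (1733 + 1705/394) + (1/(-88 + 518) - 536) = 684507/394 + (1/430 - 536) = 684507/394 - 230479/430 = 50882321/42355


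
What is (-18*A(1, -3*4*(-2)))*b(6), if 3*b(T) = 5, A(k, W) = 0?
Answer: 0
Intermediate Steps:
b(T) = 5/3 (b(T) = (1/3)*5 = 5/3)
(-18*A(1, -3*4*(-2)))*b(6) = -18*0*(5/3) = 0*(5/3) = 0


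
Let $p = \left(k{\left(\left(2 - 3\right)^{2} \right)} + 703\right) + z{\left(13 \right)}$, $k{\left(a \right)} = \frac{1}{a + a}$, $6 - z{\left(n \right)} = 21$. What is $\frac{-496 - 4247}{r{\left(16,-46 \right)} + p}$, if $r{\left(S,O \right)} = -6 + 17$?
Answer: $- \frac{9486}{1399} \approx -6.7806$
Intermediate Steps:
$r{\left(S,O \right)} = 11$
$z{\left(n \right)} = -15$ ($z{\left(n \right)} = 6 - 21 = -15$)
$k{\left(a \right)} = \frac{1}{2 a}$
$p = \frac{1377}{2}$ ($p = \left(\frac{1}{2 \left(2 - 3\right)^{2}} + 703\right) - 15 = \left(\frac{1}{2 \left(-1\right)^{2}} + 703\right) - 15 = \left(\frac{1}{2 \cdot 1} + 703\right) - 15 = \left(\frac{1}{2} \cdot 1 + 703\right) - 15 = \left(\frac{1}{2} + 703\right) - 15 = \frac{1407}{2} - 15 = \frac{1377}{2} \approx 688.5$)
$\frac{-496 - 4247}{r{\left(16,-46 \right)} + p} = \frac{-496 - 4247}{11 + \frac{1377}{2}} = - \frac{4743}{\frac{1399}{2}} = \left(-4743\right) \frac{2}{1399} = - \frac{9486}{1399}$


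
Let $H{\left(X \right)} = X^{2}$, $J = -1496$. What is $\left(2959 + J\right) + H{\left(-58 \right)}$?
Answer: $4827$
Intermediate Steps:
$\left(2959 + J\right) + H{\left(-58 \right)} = \left(2959 - 1496\right) + \left(-58\right)^{2} = 1463 + 3364 = 4827$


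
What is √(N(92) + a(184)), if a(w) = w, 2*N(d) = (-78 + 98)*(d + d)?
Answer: 2*√506 ≈ 44.989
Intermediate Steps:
N(d) = 20*d (N(d) = ((-78 + 98)*(d + d))/2 = (20*(2*d))/2 = (40*d)/2 = 20*d)
√(N(92) + a(184)) = √(20*92 + 184) = √(1840 + 184) = √2024 = 2*√506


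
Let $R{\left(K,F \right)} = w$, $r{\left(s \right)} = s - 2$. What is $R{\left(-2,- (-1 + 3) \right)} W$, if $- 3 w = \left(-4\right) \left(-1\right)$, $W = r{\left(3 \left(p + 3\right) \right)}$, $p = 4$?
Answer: $- \frac{76}{3} \approx -25.333$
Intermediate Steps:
$r{\left(s \right)} = -2 + s$
$W = 19$ ($W = -2 + 3 \left(4 + 3\right) = -2 + 3 \cdot 7 = -2 + 21 = 19$)
$w = - \frac{4}{3}$ ($w = - \frac{\left(-4\right) \left(-1\right)}{3} = \left(- \frac{1}{3}\right) 4 = - \frac{4}{3} \approx -1.3333$)
$R{\left(K,F \right)} = - \frac{4}{3}$
$R{\left(-2,- (-1 + 3) \right)} W = \left(- \frac{4}{3}\right) 19 = - \frac{76}{3}$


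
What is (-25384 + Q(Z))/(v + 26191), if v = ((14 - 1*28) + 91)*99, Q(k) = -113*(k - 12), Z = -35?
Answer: -20073/33814 ≈ -0.59363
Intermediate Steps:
Q(k) = 1356 - 113*k (Q(k) = -113*(-12 + k) = 1356 - 113*k)
v = 7623 (v = ((14 - 28) + 91)*99 = (-14 + 91)*99 = 77*99 = 7623)
(-25384 + Q(Z))/(v + 26191) = (-25384 + (1356 - 113*(-35)))/(7623 + 26191) = (-25384 + (1356 + 3955))/33814 = (-25384 + 5311)*(1/33814) = -20073*1/33814 = -20073/33814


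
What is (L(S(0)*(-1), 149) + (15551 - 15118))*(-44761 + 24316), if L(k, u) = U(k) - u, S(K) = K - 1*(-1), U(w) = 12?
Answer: -6051720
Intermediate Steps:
S(K) = 1 + K (S(K) = K + 1 = 1 + K)
L(k, u) = 12 - u
(L(S(0)*(-1), 149) + (15551 - 15118))*(-44761 + 24316) = ((12 - 1*149) + (15551 - 15118))*(-44761 + 24316) = ((12 - 149) + 433)*(-20445) = (-137 + 433)*(-20445) = 296*(-20445) = -6051720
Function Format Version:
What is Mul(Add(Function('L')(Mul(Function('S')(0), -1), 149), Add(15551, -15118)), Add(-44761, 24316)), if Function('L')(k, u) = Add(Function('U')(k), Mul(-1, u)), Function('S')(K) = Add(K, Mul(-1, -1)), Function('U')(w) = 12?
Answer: -6051720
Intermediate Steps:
Function('S')(K) = Add(1, K) (Function('S')(K) = Add(K, 1) = Add(1, K))
Function('L')(k, u) = Add(12, Mul(-1, u))
Mul(Add(Function('L')(Mul(Function('S')(0), -1), 149), Add(15551, -15118)), Add(-44761, 24316)) = Mul(Add(Add(12, Mul(-1, 149)), Add(15551, -15118)), Add(-44761, 24316)) = Mul(Add(Add(12, -149), 433), -20445) = Mul(Add(-137, 433), -20445) = Mul(296, -20445) = -6051720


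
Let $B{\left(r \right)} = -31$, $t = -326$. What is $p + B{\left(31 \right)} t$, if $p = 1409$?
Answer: $11515$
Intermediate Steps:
$p + B{\left(31 \right)} t = 1409 - -10106 = 1409 + 10106 = 11515$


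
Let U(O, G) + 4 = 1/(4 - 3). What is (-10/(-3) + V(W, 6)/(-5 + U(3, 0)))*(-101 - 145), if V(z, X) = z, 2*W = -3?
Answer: -6929/8 ≈ -866.13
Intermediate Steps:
W = -3/2 (W = (½)*(-3) = -3/2 ≈ -1.5000)
U(O, G) = -3 (U(O, G) = -4 + 1/(4 - 3) = -4 + 1/1 = -4 + 1 = -3)
(-10/(-3) + V(W, 6)/(-5 + U(3, 0)))*(-101 - 145) = (-10/(-3) - 3/(2*(-5 - 3)))*(-101 - 145) = (-10*(-⅓) - 3/2/(-8))*(-246) = (10/3 - 3/2*(-⅛))*(-246) = (10/3 + 3/16)*(-246) = (169/48)*(-246) = -6929/8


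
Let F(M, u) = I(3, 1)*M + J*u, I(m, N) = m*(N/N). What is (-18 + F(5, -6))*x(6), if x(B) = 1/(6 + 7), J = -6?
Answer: 33/13 ≈ 2.5385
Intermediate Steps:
I(m, N) = m (I(m, N) = m*1 = m)
F(M, u) = -6*u + 3*M (F(M, u) = 3*M - 6*u = -6*u + 3*M)
x(B) = 1/13
(-18 + F(5, -6))*x(6) = (-18 + (-6*(-6) + 3*5))*(1/13) = (-18 + (36 + 15))*(1/13) = (-18 + 51)*(1/13) = 33*(1/13) = 33/13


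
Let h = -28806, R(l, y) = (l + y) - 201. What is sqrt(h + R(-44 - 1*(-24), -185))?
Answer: 2*I*sqrt(7303) ≈ 170.92*I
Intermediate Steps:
R(l, y) = -201 + l + y
sqrt(h + R(-44 - 1*(-24), -185)) = sqrt(-28806 + (-201 + (-44 - 1*(-24)) - 185)) = sqrt(-28806 + (-201 + (-44 + 24) - 185)) = sqrt(-28806 + (-201 - 20 - 185)) = sqrt(-28806 - 406) = sqrt(-29212) = 2*I*sqrt(7303)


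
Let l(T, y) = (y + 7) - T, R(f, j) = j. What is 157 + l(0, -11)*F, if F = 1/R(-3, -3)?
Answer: 475/3 ≈ 158.33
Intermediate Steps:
F = -1/3 (F = 1/(-3) = -1/3 ≈ -0.33333)
l(T, y) = 7 + y - T (l(T, y) = (7 + y) - T = 7 + y - T)
157 + l(0, -11)*F = 157 + (7 - 11 - 1*0)*(-1/3) = 157 + (7 - 11 + 0)*(-1/3) = 157 - 4*(-1/3) = 157 + 4/3 = 475/3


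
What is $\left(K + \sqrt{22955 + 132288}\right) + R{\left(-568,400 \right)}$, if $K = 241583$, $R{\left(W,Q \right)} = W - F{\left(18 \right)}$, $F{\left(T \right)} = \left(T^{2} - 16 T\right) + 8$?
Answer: $240971 + 11 \sqrt{1283} \approx 2.4137 \cdot 10^{5}$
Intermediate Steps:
$F{\left(T \right)} = 8 + T^{2} - 16 T$
$R{\left(W,Q \right)} = -44 + W$ ($R{\left(W,Q \right)} = W - \left(8 + 18^{2} - 288\right) = W - \left(8 + 324 - 288\right) = W - 44 = -44 + W$)
$\left(K + \sqrt{22955 + 132288}\right) + R{\left(-568,400 \right)} = \left(241583 + \sqrt{22955 + 132288}\right) - 612 = \left(241583 + \sqrt{155243}\right) - 612 = \left(241583 + 11 \sqrt{1283}\right) - 612 = 240971 + 11 \sqrt{1283}$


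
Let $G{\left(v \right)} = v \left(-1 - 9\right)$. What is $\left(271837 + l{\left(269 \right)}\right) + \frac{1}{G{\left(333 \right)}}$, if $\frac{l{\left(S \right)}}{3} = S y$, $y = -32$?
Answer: $\frac{819223289}{3330} \approx 2.4601 \cdot 10^{5}$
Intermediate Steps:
$G{\left(v \right)} = - 10 v$ ($G{\left(v \right)} = v \left(-10\right) = - 10 v$)
$l{\left(S \right)} = - 96 S$ ($l{\left(S \right)} = 3 S \left(-32\right) = 3 \left(- 32 S\right) = - 96 S$)
$\left(271837 + l{\left(269 \right)}\right) + \frac{1}{G{\left(333 \right)}} = \left(271837 - 25824\right) + \frac{1}{\left(-10\right) 333} = \left(271837 - 25824\right) + \frac{1}{-3330} = 246013 - \frac{1}{3330} = \frac{819223289}{3330}$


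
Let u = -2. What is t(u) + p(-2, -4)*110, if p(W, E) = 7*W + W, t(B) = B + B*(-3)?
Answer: -1756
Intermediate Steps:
t(B) = -2*B (t(B) = B - 3*B = -2*B)
p(W, E) = 8*W
t(u) + p(-2, -4)*110 = -2*(-2) + (8*(-2))*110 = 4 - 16*110 = 4 - 1760 = -1756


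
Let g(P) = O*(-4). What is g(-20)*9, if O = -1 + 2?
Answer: -36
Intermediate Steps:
O = 1
g(P) = -4 (g(P) = 1*(-4) = -4)
g(-20)*9 = -4*9 = -36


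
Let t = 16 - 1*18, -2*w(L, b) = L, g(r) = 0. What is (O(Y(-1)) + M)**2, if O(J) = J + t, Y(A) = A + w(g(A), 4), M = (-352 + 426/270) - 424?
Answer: 1223880256/2025 ≈ 6.0439e+5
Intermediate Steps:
w(L, b) = -L/2
M = -34849/45 (M = (-352 + 426*(1/270)) - 424 = (-352 + 71/45) - 424 = -15769/45 - 424 = -34849/45 ≈ -774.42)
Y(A) = A (Y(A) = A - 1/2*0 = A + 0 = A)
t = -2 (t = 16 - 18 = -2)
O(J) = -2 + J (O(J) = J - 2 = -2 + J)
(O(Y(-1)) + M)**2 = ((-2 - 1) - 34849/45)**2 = (-3 - 34849/45)**2 = (-34984/45)**2 = 1223880256/2025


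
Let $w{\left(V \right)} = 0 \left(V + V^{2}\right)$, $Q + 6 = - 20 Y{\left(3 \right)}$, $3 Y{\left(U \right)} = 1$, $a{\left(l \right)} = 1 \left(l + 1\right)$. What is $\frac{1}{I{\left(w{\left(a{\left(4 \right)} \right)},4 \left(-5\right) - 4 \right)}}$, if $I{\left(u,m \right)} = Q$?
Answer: $- \frac{3}{38} \approx -0.078947$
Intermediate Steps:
$a{\left(l \right)} = 1 + l$ ($a{\left(l \right)} = 1 \left(1 + l\right) = 1 + l$)
$Y{\left(U \right)} = \frac{1}{3}$ ($Y{\left(U \right)} = \frac{1}{3} \cdot 1 = \frac{1}{3}$)
$Q = - \frac{38}{3}$ ($Q = -6 - \frac{20}{3} = - \frac{38}{3} \approx -12.667$)
$w{\left(V \right)} = 0$
$I{\left(u,m \right)} = - \frac{38}{3}$
$\frac{1}{I{\left(w{\left(a{\left(4 \right)} \right)},4 \left(-5\right) - 4 \right)}} = \frac{1}{- \frac{38}{3}} = - \frac{3}{38}$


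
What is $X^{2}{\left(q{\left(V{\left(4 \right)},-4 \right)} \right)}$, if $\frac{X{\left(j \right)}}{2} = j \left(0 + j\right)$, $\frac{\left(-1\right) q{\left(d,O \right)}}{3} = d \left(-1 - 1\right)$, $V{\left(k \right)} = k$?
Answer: $1327104$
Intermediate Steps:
$q{\left(d,O \right)} = 6 d$ ($q{\left(d,O \right)} = - 3 d \left(-1 - 1\right) = - 3 d \left(-2\right) = - 3 \left(- 2 d\right) = 6 d$)
$X{\left(j \right)} = 2 j^{2}$ ($X{\left(j \right)} = 2 j \left(0 + j\right) = 2 j j = 2 j^{2}$)
$X^{2}{\left(q{\left(V{\left(4 \right)},-4 \right)} \right)} = \left(2 \left(6 \cdot 4\right)^{2}\right)^{2} = \left(2 \cdot 24^{2}\right)^{2} = \left(2 \cdot 576\right)^{2} = 1152^{2} = 1327104$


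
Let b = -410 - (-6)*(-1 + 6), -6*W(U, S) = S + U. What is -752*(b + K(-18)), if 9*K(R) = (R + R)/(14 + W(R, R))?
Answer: 1429552/5 ≈ 2.8591e+5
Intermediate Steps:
W(U, S) = -S/6 - U/6 (W(U, S) = -(S + U)/6 = -S/6 - U/6)
b = -380 (b = -410 - (-6)*5 = -410 - 1*(-30) = -410 + 30 = -380)
K(R) = 2*R/(9*(14 - R/3)) (K(R) = ((R + R)/(14 + (-R/6 - R/6)))/9 = ((2*R)/(14 - R/3))/9 = (2*R/(14 - R/3))/9 = 2*R/(9*(14 - R/3)))
-752*(b + K(-18)) = -752*(-380 + (⅔)*(-18)/(42 - 1*(-18))) = -752*(-380 + (⅔)*(-18)/(42 + 18)) = -752*(-380 + (⅔)*(-18)/60) = -752*(-380 + (⅔)*(-18)*(1/60)) = -752*(-380 - ⅕) = -752*(-1901/5) = 1429552/5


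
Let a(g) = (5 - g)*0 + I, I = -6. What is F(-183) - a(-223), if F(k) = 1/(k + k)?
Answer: 2195/366 ≈ 5.9973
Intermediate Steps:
F(k) = 1/(2*k)
a(g) = -6 (a(g) = (5 - g)*0 - 6 = 0 - 6 = -6)
F(-183) - a(-223) = (1/2)/(-183) - 1*(-6) = (1/2)*(-1/183) + 6 = -1/366 + 6 = 2195/366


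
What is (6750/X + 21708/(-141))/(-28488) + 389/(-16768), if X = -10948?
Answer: -45505698953/2560381258624 ≈ -0.017773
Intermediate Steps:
(6750/X + 21708/(-141))/(-28488) + 389/(-16768) = (6750/(-10948) + 21708/(-141))/(-28488) + 389/(-16768) = (6750*(-1/10948) + 21708*(-1/141))*(-1/28488) + 389*(-1/16768) = (-3375/5474 - 7236/47)*(-1/28488) - 389/16768 = -39768489/257278*(-1/28488) - 389/16768 = 13256163/2443111888 - 389/16768 = -45505698953/2560381258624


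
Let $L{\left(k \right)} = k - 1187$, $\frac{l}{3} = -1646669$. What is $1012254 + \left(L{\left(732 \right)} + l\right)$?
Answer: $-3928208$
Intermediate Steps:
$l = -4940007$ ($l = 3 \left(-1646669\right) = -4940007$)
$L{\left(k \right)} = -1187 + k$
$1012254 + \left(L{\left(732 \right)} + l\right) = 1012254 + \left(\left(-1187 + 732\right) - 4940007\right) = 1012254 - 4940462 = -3928208$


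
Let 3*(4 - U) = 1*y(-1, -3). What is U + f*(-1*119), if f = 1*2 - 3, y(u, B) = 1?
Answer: 368/3 ≈ 122.67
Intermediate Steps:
f = -1 (f = 2 - 3 = -1)
U = 11/3 (U = 4 - 1/3 = 11/3 ≈ 3.6667)
U + f*(-1*119) = 11/3 - (-1)*119 = 11/3 - 1*(-119) = 11/3 + 119 = 368/3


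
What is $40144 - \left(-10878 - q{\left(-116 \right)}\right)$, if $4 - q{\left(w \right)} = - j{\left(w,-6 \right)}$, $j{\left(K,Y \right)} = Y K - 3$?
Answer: $51719$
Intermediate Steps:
$j{\left(K,Y \right)} = -3 + K Y$ ($j{\left(K,Y \right)} = K Y - 3 = -3 + K Y$)
$q{\left(w \right)} = 1 - 6 w$ ($q{\left(w \right)} = 4 - - (-3 + w \left(-6\right)) = 4 - - (-3 - 6 w) = 4 - \left(3 + 6 w\right) = 1 - 6 w$)
$40144 - \left(-10878 - q{\left(-116 \right)}\right) = 40144 - \left(-10878 - \left(1 - -696\right)\right) = 40144 - \left(-10878 - \left(1 + 696\right)\right) = 40144 - \left(-10878 - 697\right) = 40144 - -11575 = 40144 + 11575 = 51719$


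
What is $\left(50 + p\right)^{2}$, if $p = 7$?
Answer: $3249$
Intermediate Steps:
$\left(50 + p\right)^{2} = \left(50 + 7\right)^{2} = 57^{2} = 3249$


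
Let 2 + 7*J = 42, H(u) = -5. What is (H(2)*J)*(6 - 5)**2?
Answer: -200/7 ≈ -28.571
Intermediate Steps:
J = 40/7 (J = -2/7 + (1/7)*42 = -2/7 + 6 = 40/7 ≈ 5.7143)
(H(2)*J)*(6 - 5)**2 = (-5*40/7)*(6 - 5)**2 = -200/7*1**2 = -200/7*1 = -200/7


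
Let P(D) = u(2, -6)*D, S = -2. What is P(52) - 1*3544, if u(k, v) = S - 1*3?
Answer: -3804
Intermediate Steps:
u(k, v) = -5 (u(k, v) = -2 - 1*3 = -2 - 3 = -5)
P(D) = -5*D
P(52) - 1*3544 = -5*52 - 1*3544 = -260 - 3544 = -3804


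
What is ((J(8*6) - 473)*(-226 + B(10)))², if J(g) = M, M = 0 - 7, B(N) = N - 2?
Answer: 10949529600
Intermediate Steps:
B(N) = -2 + N
M = -7
J(g) = -7
((J(8*6) - 473)*(-226 + B(10)))² = ((-7 - 473)*(-226 + (-2 + 10)))² = (-480*(-226 + 8))² = (-480*(-218))² = 104640² = 10949529600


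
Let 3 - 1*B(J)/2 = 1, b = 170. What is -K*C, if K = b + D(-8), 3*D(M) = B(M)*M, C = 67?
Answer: -32026/3 ≈ -10675.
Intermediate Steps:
B(J) = 4 (B(J) = 6 - 2*1 = 6 - 2 = 4)
D(M) = 4*M/3 (D(M) = (4*M)/3 = 4*M/3)
K = 478/3 (K = 170 + (4/3)*(-8) = 170 - 32/3 = 478/3 ≈ 159.33)
-K*C = -478*67/3 = -1*32026/3 = -32026/3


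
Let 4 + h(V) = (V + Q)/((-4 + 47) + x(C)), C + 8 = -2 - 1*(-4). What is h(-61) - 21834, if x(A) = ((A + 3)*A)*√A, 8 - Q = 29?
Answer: 4*(-98271*√6 + 234779*I)/(-43*I + 18*√6) ≈ -21839.0 + 0.95319*I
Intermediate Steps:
Q = -21 (Q = 8 - 1*29 = 8 - 29 = -21)
C = -6 (C = -8 + (-2 - 1*(-4)) = -8 + (-2 + 4) = -8 + 2 = -6)
x(A) = A^(3/2)*(3 + A) (x(A) = ((3 + A)*A)*√A = (A*(3 + A))*√A = A^(3/2)*(3 + A))
h(V) = -4 + (-21 + V)/(43 + 18*I*√6) (h(V) = -4 + (V - 21)/((-4 + 47) + (-6)^(3/2)*(3 - 6)) = -4 + (-21 + V)/(43 - 6*I*√6*(-3)) = -4 + (-21 + V)/(43 + 18*I*√6))
h(-61) - 21834 = (-16075/3793 + (43/3793)*(-61) + 378*I*√6/3793 - 18/3793*I*(-61)*√6) - 21834 = (-16075/3793 - 2623/3793 + 378*I*√6/3793 + 1098*I*√6/3793) - 21834 = (-18698/3793 + 1476*I*√6/3793) - 21834 = -82835060/3793 + 1476*I*√6/3793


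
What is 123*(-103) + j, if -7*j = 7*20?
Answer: -12689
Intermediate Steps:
j = -20 ≈ -20.000
123*(-103) + j = 123*(-103) - 20 = -12669 - 20 = -12689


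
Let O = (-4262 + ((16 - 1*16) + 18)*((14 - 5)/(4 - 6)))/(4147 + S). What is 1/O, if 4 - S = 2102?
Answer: -2049/4343 ≈ -0.47179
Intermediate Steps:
S = -2098 (S = 4 - 1*2102 = 4 - 2102 = -2098)
O = -4343/2049 (O = (-4262 + ((16 - 1*16) + 18)*((14 - 5)/(4 - 6)))/(4147 - 2098) = (-4262 + ((16 - 16) + 18)*(9/(-2)))/2049 = (-4262 + (0 + 18)*(9*(-½)))*(1/2049) = (-4262 + 18*(-9/2))*(1/2049) = (-4262 - 81)*(1/2049) = -4343*1/2049 = -4343/2049 ≈ -2.1196)
1/O = 1/(-4343/2049) = -2049/4343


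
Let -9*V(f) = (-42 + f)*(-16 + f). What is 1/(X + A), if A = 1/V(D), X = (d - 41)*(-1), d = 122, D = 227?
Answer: -39035/3161844 ≈ -0.012346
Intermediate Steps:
V(f) = -(-42 + f)*(-16 + f)/9
X = -81 (X = (122 - 41)*(-1) = 81*(-1) = -81)
A = -9/39035 (A = 1/(-224/3 - ⅑*227² + (58/9)*227) = 1/(-224/3 - ⅑*51529 + 13166/9) = 1/(-224/3 - 51529/9 + 13166/9) = 1/(-39035/9) = -9/39035 ≈ -0.00023056)
1/(X + A) = 1/(-81 - 9/39035) = 1/(-3161844/39035) = -39035/3161844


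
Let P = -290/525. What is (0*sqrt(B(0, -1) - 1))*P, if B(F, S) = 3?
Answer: 0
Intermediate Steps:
P = -58/105 (P = -290*1/525 = -58/105 ≈ -0.55238)
(0*sqrt(B(0, -1) - 1))*P = (0*sqrt(3 - 1))*(-58/105) = (0*sqrt(2))*(-58/105) = 0*(-58/105) = 0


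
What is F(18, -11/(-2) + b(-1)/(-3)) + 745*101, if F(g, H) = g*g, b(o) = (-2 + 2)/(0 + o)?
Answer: 75569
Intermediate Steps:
b(o) = 0 (b(o) = 0/o = 0)
F(g, H) = g²
F(18, -11/(-2) + b(-1)/(-3)) + 745*101 = 18² + 745*101 = 324 + 75245 = 75569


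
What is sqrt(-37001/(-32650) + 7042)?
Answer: sqrt(300325541106)/6530 ≈ 83.923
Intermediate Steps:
sqrt(-37001/(-32650) + 7042) = sqrt(-37001*(-1/32650) + 7042) = sqrt(37001/32650 + 7042) = sqrt(229958301/32650) = sqrt(300325541106)/6530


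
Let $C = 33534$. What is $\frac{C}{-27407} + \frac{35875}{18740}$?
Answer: $\frac{70959793}{102721436} \approx 0.6908$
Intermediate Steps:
$\frac{C}{-27407} + \frac{35875}{18740} = \frac{33534}{-27407} + \frac{35875}{18740} = 33534 \left(- \frac{1}{27407}\right) + 35875 \cdot \frac{1}{18740} = - \frac{33534}{27407} + \frac{7175}{3748} = \frac{70959793}{102721436}$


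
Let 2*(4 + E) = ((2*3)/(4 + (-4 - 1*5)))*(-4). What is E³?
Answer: -512/125 ≈ -4.0960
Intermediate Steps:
E = -8/5 (E = -4 + (((2*3)/(4 + (-4 - 1*5)))*(-4))/2 = -4 + ((6/(4 + (-4 - 5)))*(-4))/2 = -4 + ((6/(4 - 9))*(-4))/2 = -4 + ((6/(-5))*(-4))/2 = -4 + (-⅕*6*(-4))/2 = -4 + (-6/5*(-4))/2 = -4 + (½)*(24/5) = -4 + 12/5 = -8/5 ≈ -1.6000)
E³ = (-8/5)³ = -512/125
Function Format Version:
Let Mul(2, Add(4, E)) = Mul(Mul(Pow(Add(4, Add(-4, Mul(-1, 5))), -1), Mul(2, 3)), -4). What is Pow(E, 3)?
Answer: Rational(-512, 125) ≈ -4.0960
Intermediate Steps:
E = Rational(-8, 5) (E = Add(-4, Mul(Rational(1, 2), Mul(Mul(Pow(Add(4, Add(-4, Mul(-1, 5))), -1), Mul(2, 3)), -4))) = Add(-4, Mul(Rational(1, 2), Mul(Mul(Pow(Add(4, Add(-4, -5)), -1), 6), -4))) = Add(-4, Mul(Rational(1, 2), Mul(Mul(Pow(Add(4, -9), -1), 6), -4))) = Add(-4, Mul(Rational(1, 2), Mul(Mul(Pow(-5, -1), 6), -4))) = Add(-4, Mul(Rational(1, 2), Mul(Mul(Rational(-1, 5), 6), -4))) = Add(-4, Mul(Rational(1, 2), Mul(Rational(-6, 5), -4))) = Add(-4, Mul(Rational(1, 2), Rational(24, 5))) = Add(-4, Rational(12, 5)) = Rational(-8, 5) ≈ -1.6000)
Pow(E, 3) = Pow(Rational(-8, 5), 3) = Rational(-512, 125)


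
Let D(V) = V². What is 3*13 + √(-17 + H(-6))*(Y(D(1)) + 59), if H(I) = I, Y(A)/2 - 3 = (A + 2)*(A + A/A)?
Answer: 39 + 77*I*√23 ≈ 39.0 + 369.28*I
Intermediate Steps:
Y(A) = 6 + 2*(1 + A)*(2 + A) (Y(A) = 6 + 2*((A + 2)*(A + A/A)) = 6 + 2*((2 + A)*(A + 1)) = 6 + 2*((2 + A)*(1 + A)) = 6 + 2*((1 + A)*(2 + A)) = 6 + 2*(1 + A)*(2 + A))
3*13 + √(-17 + H(-6))*(Y(D(1)) + 59) = 3*13 + √(-17 - 6)*((10 + 2*(1²)² + 6*1²) + 59) = 39 + √(-23)*((10 + 2*1² + 6*1) + 59) = 39 + (I*√23)*((10 + 2*1 + 6) + 59) = 39 + (I*√23)*((10 + 2 + 6) + 59) = 39 + (I*√23)*(18 + 59) = 39 + (I*√23)*77 = 39 + 77*I*√23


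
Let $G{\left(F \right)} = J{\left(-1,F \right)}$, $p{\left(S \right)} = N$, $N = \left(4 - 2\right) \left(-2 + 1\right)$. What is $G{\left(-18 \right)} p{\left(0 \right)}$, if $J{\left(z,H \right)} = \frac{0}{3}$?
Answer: $0$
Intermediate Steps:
$N = -2$ ($N = 2 \left(-1\right) = -2$)
$J{\left(z,H \right)} = 0$ ($J{\left(z,H \right)} = 0 \cdot \frac{1}{3} = 0$)
$p{\left(S \right)} = -2$
$G{\left(F \right)} = 0$
$G{\left(-18 \right)} p{\left(0 \right)} = 0 \left(-2\right) = 0$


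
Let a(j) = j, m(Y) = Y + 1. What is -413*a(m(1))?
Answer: -826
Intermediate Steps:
m(Y) = 1 + Y
-413*a(m(1)) = -413*(1 + 1) = -413*2 = -826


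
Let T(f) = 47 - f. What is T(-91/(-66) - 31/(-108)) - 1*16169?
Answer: -19154915/1188 ≈ -16124.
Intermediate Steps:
T(-91/(-66) - 31/(-108)) - 1*16169 = (47 - (-91/(-66) - 31/(-108))) - 1*16169 = (47 - (-91*(-1/66) - 31*(-1/108))) - 16169 = (47 - (91/66 + 31/108)) - 16169 = (47 - 1*1979/1188) - 16169 = (47 - 1979/1188) - 16169 = 53857/1188 - 16169 = -19154915/1188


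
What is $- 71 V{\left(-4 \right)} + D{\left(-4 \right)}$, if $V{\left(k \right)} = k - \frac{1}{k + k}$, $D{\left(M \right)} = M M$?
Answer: $\frac{2329}{8} \approx 291.13$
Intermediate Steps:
$D{\left(M \right)} = M^{2}$
$V{\left(k \right)} = k - \frac{1}{2 k}$
$- 71 V{\left(-4 \right)} + D{\left(-4 \right)} = - 71 \left(-4 - \frac{1}{2 \left(-4\right)}\right) + \left(-4\right)^{2} = - 71 \left(-4 - - \frac{1}{8}\right) + 16 = - 71 \left(-4 + \frac{1}{8}\right) + 16 = \left(-71\right) \left(- \frac{31}{8}\right) + 16 = \frac{2201}{8} + 16 = \frac{2329}{8}$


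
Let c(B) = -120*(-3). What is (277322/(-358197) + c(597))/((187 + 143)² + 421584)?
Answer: 64336799/95008888674 ≈ 0.00067717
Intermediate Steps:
c(B) = 360
(277322/(-358197) + c(597))/((187 + 143)² + 421584) = (277322/(-358197) + 360)/((187 + 143)² + 421584) = (277322*(-1/358197) + 360)/(330² + 421584) = (-277322/358197 + 360)/(108900 + 421584) = (128673598/358197)/530484 = (128673598/358197)*(1/530484) = 64336799/95008888674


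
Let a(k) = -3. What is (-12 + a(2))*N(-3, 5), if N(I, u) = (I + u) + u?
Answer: -105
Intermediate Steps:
N(I, u) = I + 2*u
(-12 + a(2))*N(-3, 5) = (-12 - 3)*(-3 + 2*5) = -15*(-3 + 10) = -15*7 = -105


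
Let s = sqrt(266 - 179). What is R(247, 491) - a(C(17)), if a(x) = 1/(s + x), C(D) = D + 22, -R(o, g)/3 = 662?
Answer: -949321/478 + sqrt(87)/1434 ≈ -1986.0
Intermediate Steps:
R(o, g) = -1986 (R(o, g) = -3*662 = -1986)
s = sqrt(87) ≈ 9.3274
C(D) = 22 + D
a(x) = 1/(x + sqrt(87)) (a(x) = 1/(sqrt(87) + x) = 1/(x + sqrt(87)))
R(247, 491) - a(C(17)) = -1986 - 1/((22 + 17) + sqrt(87)) = -1986 - 1/(39 + sqrt(87))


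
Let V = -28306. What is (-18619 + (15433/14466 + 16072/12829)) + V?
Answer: -8708113446941/185584314 ≈ -46923.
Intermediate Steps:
(-18619 + (15433/14466 + 16072/12829)) + V = (-18619 + (15433/14466 + 16072/12829)) - 28306 = (-18619 + 430487509/185584314) - 28306 = -3454963854857/185584314 - 28306 = -8708113446941/185584314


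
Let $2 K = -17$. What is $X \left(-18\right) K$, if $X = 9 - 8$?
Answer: $153$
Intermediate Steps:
$K = - \frac{17}{2}$ ($K = \frac{1}{2} \left(-17\right) = - \frac{17}{2} \approx -8.5$)
$X = 1$
$X \left(-18\right) K = 1 \left(-18\right) \left(- \frac{17}{2}\right) = \left(-18\right) \left(- \frac{17}{2}\right) = 153$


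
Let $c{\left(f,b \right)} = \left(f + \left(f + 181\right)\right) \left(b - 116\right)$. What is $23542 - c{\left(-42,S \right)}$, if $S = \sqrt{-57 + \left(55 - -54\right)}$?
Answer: $34794 - 194 \sqrt{13} \approx 34095.0$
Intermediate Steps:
$S = 2 \sqrt{13}$ ($S = \sqrt{-57 + \left(55 + 54\right)} = \sqrt{-57 + 109} = \sqrt{52} = 2 \sqrt{13} \approx 7.2111$)
$c{\left(f,b \right)} = \left(-116 + b\right) \left(181 + 2 f\right)$ ($c{\left(f,b \right)} = \left(f + \left(181 + f\right)\right) \left(-116 + b\right) = \left(181 + 2 f\right) \left(-116 + b\right) = \left(-116 + b\right) \left(181 + 2 f\right)$)
$23542 - c{\left(-42,S \right)} = 23542 - \left(-20996 - -9744 + 181 \cdot 2 \sqrt{13} + 2 \cdot 2 \sqrt{13} \left(-42\right)\right) = 23542 - \left(-20996 + 9744 + 362 \sqrt{13} - 168 \sqrt{13}\right) = 23542 - \left(-11252 + 194 \sqrt{13}\right) = 23542 + \left(11252 - 194 \sqrt{13}\right) = 34794 - 194 \sqrt{13}$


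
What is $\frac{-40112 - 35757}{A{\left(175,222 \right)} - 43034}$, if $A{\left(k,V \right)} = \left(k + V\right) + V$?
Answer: $\frac{75869}{42415} \approx 1.7887$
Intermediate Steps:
$A{\left(k,V \right)} = k + 2 V$ ($A{\left(k,V \right)} = \left(V + k\right) + V = k + 2 V$)
$\frac{-40112 - 35757}{A{\left(175,222 \right)} - 43034} = \frac{-40112 - 35757}{\left(175 + 2 \cdot 222\right) - 43034} = - \frac{75869}{\left(175 + 444\right) - 43034} = - \frac{75869}{619 - 43034} = - \frac{75869}{-42415} = \left(-75869\right) \left(- \frac{1}{42415}\right) = \frac{75869}{42415}$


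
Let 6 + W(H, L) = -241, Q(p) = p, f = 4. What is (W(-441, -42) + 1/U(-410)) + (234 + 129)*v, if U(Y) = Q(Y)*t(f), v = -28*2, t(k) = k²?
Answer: -134972001/6560 ≈ -20575.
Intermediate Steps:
W(H, L) = -247 (W(H, L) = -6 - 241 = -247)
v = -56
U(Y) = 16*Y (U(Y) = Y*4² = Y*16 = 16*Y)
(W(-441, -42) + 1/U(-410)) + (234 + 129)*v = (-247 + 1/(16*(-410))) + (234 + 129)*(-56) = (-247 + 1/(-6560)) + 363*(-56) = (-247 - 1/6560) - 20328 = -1620321/6560 - 20328 = -134972001/6560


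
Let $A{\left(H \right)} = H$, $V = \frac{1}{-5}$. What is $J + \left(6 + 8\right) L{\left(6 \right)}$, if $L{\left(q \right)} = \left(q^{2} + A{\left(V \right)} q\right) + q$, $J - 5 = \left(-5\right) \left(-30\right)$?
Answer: $\frac{3631}{5} \approx 726.2$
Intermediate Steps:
$V = - \frac{1}{5} \approx -0.2$
$J = 155$ ($J = 5 - -150 = 5 + 150 = 155$)
$L{\left(q \right)} = q^{2} + \frac{4 q}{5}$ ($L{\left(q \right)} = \left(q^{2} - \frac{q}{5}\right) + q = q^{2} + \frac{4 q}{5}$)
$J + \left(6 + 8\right) L{\left(6 \right)} = 155 + \left(6 + 8\right) \frac{1}{5} \cdot 6 \left(4 + 5 \cdot 6\right) = 155 + 14 \cdot \frac{1}{5} \cdot 6 \left(4 + 30\right) = 155 + 14 \cdot \frac{1}{5} \cdot 6 \cdot 34 = 155 + 14 \cdot \frac{204}{5} = 155 + \frac{2856}{5} = \frac{3631}{5}$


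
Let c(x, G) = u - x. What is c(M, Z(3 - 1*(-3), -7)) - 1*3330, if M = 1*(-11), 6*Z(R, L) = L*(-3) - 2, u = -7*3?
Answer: -3340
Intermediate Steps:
u = -21
Z(R, L) = -⅓ - L/2 (Z(R, L) = (L*(-3) - 2)/6 = (-3*L - 2)/6 = (-2 - 3*L)/6 = -⅓ - L/2)
M = -11
c(x, G) = -21 - x
c(M, Z(3 - 1*(-3), -7)) - 1*3330 = (-21 - 1*(-11)) - 1*3330 = (-21 + 11) - 3330 = -10 - 3330 = -3340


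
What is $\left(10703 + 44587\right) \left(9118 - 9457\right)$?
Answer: $-18743310$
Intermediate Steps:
$\left(10703 + 44587\right) \left(9118 - 9457\right) = 55290 \left(-339\right) = -18743310$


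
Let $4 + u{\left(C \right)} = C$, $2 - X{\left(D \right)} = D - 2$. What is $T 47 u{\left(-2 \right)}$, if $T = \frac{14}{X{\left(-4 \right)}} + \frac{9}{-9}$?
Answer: $- \frac{423}{2} \approx -211.5$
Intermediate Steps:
$X{\left(D \right)} = 4 - D$ ($X{\left(D \right)} = 2 - \left(D - 2\right) = 2 - \left(-2 + D\right) = 4 - D$)
$u{\left(C \right)} = -4 + C$
$T = \frac{3}{4}$ ($T = \frac{14}{4 - -4} + \frac{9}{-9} = \frac{14}{4 + 4} + 9 \left(- \frac{1}{9}\right) = \frac{14}{8} - 1 = 14 \cdot \frac{1}{8} - 1 = \frac{7}{4} - 1 = \frac{3}{4} \approx 0.75$)
$T 47 u{\left(-2 \right)} = \frac{3}{4} \cdot 47 \left(-4 - 2\right) = \frac{141}{4} \left(-6\right) = - \frac{423}{2}$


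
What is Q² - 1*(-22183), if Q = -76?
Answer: 27959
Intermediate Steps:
Q² - 1*(-22183) = (-76)² - 1*(-22183) = 5776 + 22183 = 27959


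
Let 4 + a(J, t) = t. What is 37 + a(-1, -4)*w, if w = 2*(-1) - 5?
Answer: 93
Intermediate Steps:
a(J, t) = -4 + t
w = -7 (w = -2 - 5 = -7)
37 + a(-1, -4)*w = 37 + (-4 - 4)*(-7) = 37 - 8*(-7) = 37 + 56 = 93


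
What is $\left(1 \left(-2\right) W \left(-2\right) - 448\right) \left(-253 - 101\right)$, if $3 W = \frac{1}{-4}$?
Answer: $158710$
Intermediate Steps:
$W = - \frac{1}{12}$ ($W = \frac{1}{3 \left(-4\right)} = \frac{1}{3} \left(- \frac{1}{4}\right) = - \frac{1}{12} \approx -0.083333$)
$\left(1 \left(-2\right) W \left(-2\right) - 448\right) \left(-253 - 101\right) = \left(1 \left(-2\right) \left(- \frac{1}{12}\right) \left(-2\right) - 448\right) \left(-253 - 101\right) = \left(\left(-2\right) \left(- \frac{1}{12}\right) \left(-2\right) - 448\right) \left(-354\right) = \left(\frac{1}{6} \left(-2\right) - 448\right) \left(-354\right) = \left(- \frac{1}{3} - 448\right) \left(-354\right) = \left(- \frac{1345}{3}\right) \left(-354\right) = 158710$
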